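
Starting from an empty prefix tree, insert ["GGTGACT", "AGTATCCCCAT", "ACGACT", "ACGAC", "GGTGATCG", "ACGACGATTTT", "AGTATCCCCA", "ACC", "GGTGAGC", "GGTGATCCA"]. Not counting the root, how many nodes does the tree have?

Trie structure (* marks end of a word):
(root)
├─ A
│  ├─ C
│  │  ├─ C *
│  │  └─ G
│  │     └─ A
│  │        └─ C *
│  │           ├─ G
│  │           │  └─ A
│  │           │     └─ T
│  │           │        └─ T
│  │           │           └─ T
│  │           │              └─ T *
│  │           └─ T *
│  └─ G
│     └─ T
│        └─ A
│           └─ T
│              └─ C
│                 └─ C
│                    └─ C
│                       └─ C
│                          └─ A *
│                             └─ T *
└─ G
   └─ G
      └─ T
         └─ G
            └─ A
               ├─ C
               │  └─ T *
               ├─ G
               │  └─ C *
               └─ T
                  └─ C
                     ├─ C
                     │  └─ A *
                     └─ G *
Counting every labelled node above: 37.

37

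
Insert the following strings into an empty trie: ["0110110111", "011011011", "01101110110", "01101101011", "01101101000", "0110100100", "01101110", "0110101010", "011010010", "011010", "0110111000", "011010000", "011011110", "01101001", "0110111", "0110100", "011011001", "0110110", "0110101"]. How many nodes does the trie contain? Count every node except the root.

37

Trace insertions, counting only characters that open a new branch:
  "0110110111" → 10 new (0, 1, 1, 0, 1, 1, 0, 1, 1, 1)
  "011011011" → prefix "011011011" already present; 0 new (none)
  "01101110110" → prefix "011011" already present; 5 new (1, 0, 1, 1, 0)
  "01101101011" → prefix "01101101" already present; 3 new (0, 1, 1)
  "01101101000" → prefix "011011010" already present; 2 new (0, 0)
  "0110100100" → prefix "01101" already present; 5 new (0, 0, 1, 0, 0)
  "01101110" → prefix "01101110" already present; 0 new (none)
  "0110101010" → prefix "011010" already present; 4 new (1, 0, 1, 0)
  "011010010" → prefix "011010010" already present; 0 new (none)
  "011010" → prefix "011010" already present; 0 new (none)
  "0110111000" → prefix "01101110" already present; 2 new (0, 0)
  "011010000" → prefix "0110100" already present; 2 new (0, 0)
  "011011110" → prefix "0110111" already present; 2 new (1, 0)
  "01101001" → prefix "01101001" already present; 0 new (none)
  "0110111" → prefix "0110111" already present; 0 new (none)
  "0110100" → prefix "0110100" already present; 0 new (none)
  "011011001" → prefix "0110110" already present; 2 new (0, 1)
  "0110110" → prefix "0110110" already present; 0 new (none)
  "0110101" → prefix "0110101" already present; 0 new (none)
Total nodes = 10 + 0 + 5 + 3 + 2 + 5 + 0 + 4 + 0 + 0 + 2 + 2 + 2 + 0 + 0 + 0 + 2 + 0 + 0 = 37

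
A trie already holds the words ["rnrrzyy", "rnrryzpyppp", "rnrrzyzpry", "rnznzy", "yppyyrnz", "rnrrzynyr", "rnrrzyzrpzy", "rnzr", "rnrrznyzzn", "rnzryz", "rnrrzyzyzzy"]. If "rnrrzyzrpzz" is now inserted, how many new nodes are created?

1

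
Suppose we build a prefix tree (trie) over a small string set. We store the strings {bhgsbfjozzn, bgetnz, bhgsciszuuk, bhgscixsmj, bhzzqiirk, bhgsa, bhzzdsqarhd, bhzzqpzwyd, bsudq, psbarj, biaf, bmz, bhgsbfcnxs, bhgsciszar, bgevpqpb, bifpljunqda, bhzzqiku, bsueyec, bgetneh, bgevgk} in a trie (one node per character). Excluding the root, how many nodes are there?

Count nodes per top-level branch (shared prefixes stored once):
  'b'-branch (bgetneh, bgetnz, bgevgk, bgevpqpb, bhgsa, bhgsbfcnxs, bhgsbfjozzn, bhgsciszar, bhgsciszuuk, bhgscixsmj, bhzzdsqarhd, bhzzqiirk, bhzzqiku, bhzzqpzwyd, biaf, bifpljunqda, bmz, bsudq, bsueyec): 86 nodes
  'p'-branch (psbarj): 6 nodes
Sum: 92

92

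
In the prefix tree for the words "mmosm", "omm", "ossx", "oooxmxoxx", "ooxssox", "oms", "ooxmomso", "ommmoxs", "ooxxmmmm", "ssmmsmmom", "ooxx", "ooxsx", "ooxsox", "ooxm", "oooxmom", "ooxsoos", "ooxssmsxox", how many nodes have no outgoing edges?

Leaves are exactly the stored words that no other stored word extends.
Those words: "mmosm", "ommmoxs", "oms", "oooxmom", "oooxmxoxx", "ooxmomso", "ooxsoos", "ooxsox", "ooxssmsxox", "ooxssox", "ooxsx", "ooxxmmmm", "ossx", "ssmmsmmom"
Leaf count: 14

14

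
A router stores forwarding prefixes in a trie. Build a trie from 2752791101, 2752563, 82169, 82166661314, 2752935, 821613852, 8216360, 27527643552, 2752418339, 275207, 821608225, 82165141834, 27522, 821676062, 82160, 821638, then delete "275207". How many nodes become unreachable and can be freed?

2

After clearing the end-marker at "275207", prune upward until reaching a node still needed by another word.
The suffix "07" (2 nodes) is used only by "275207"; the node for "2752" still has the child "7", so pruning stops there.
Nodes removed: 2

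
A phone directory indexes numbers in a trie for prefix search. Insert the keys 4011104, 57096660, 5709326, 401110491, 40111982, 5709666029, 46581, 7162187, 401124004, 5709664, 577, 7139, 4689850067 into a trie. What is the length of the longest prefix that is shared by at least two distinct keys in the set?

Equivalently: take the maximum, over all pairs, of their longest common prefix length.
"57096660" and "5709666029" agree on "57096660" (8 characters) before diverging; nothing deeper is shared.
Longest shared-prefix length: 8

8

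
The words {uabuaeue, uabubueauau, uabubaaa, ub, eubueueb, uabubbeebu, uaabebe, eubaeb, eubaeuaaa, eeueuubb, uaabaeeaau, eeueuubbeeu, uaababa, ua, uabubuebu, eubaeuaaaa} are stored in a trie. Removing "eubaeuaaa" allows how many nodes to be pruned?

0

After clearing the end-marker at "eubaeuaaa", prune upward until reaching a node still needed by another word.
Every node on "eubaeuaaa" is still needed (e.g. by "eubaeuaaaa"), so nothing is freed.
Nodes removed: 0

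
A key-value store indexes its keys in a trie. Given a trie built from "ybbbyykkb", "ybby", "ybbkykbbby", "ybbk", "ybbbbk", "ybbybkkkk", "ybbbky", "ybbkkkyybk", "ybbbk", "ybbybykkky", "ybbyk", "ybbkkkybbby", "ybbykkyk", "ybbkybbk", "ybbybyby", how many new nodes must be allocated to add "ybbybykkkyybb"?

The longest prefix of "ybbybykkkyybb" already in the trie is "ybbybykkky" (length 10).
So 13 − 10 = 3 new nodes.

3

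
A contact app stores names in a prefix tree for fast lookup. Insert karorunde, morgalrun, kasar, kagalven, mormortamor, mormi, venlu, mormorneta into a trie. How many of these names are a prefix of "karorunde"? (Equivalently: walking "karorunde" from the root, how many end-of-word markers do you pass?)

1

Traverse "karorunde" character by character; count nodes along the way that are marked as word ends.
Prefixes of the query that are stored words: "karorunde"
Count: 1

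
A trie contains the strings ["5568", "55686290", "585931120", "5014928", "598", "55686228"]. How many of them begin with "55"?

Walk to "55"; the words in its subtree are exactly those with that prefix.
Matches: "5568", "55686228", "55686290"
Count: 3

3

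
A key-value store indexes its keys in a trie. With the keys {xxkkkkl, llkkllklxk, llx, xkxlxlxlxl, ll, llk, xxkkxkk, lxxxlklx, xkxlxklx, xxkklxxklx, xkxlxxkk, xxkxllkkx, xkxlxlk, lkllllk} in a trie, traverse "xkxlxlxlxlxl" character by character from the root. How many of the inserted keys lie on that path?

1

Walk "xkxlxlxlxlxl" from the root; an end-of-word marker is hit whenever a stored word is a prefix of "xkxlxlxlxlxl".
Prefixes of the query that are stored words: "xkxlxlxlxl"
Count: 1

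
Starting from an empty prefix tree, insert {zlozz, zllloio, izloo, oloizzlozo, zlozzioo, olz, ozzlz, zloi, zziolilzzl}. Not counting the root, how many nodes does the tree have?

For each word, the new-node count is its length minus the longest prefix already in the trie:
  "zlozz" → 5 new (z, l, o, z, z)
  "zllloio" → prefix "zl" already present; 5 new (l, l, o, i, o)
  "izloo" → 5 new (i, z, l, o, o)
  "oloizzlozo" → 10 new (o, l, o, i, z, z, l, o, z, o)
  "zlozzioo" → prefix "zlozz" already present; 3 new (i, o, o)
  "olz" → prefix "ol" already present; 1 new (z)
  "ozzlz" → prefix "o" already present; 4 new (z, z, l, z)
  "zloi" → prefix "zlo" already present; 1 new (i)
  "zziolilzzl" → prefix "z" already present; 9 new (z, i, o, l, i, l, z, z, l)
Total nodes = 5 + 5 + 5 + 10 + 3 + 1 + 4 + 1 + 9 = 43

43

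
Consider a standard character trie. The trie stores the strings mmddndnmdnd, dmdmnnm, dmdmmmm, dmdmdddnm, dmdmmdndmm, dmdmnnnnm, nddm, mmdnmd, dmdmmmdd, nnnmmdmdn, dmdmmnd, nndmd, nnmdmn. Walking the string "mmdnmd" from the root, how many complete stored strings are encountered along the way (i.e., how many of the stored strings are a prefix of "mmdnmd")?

Walk "mmdnmd" from the root; an end-of-word marker is hit whenever a stored word is a prefix of "mmdnmd".
Prefixes of the query that are stored words: "mmdnmd"
Count: 1

1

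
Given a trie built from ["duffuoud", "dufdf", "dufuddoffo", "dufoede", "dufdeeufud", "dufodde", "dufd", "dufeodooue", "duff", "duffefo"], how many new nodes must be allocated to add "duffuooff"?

Walking "duffuooff" from the root, the first 6 characters ("duffuo") follow existing edges; "o" is the first miss.
New nodes needed: |"duffuooff"| − 6 = 9 − 6 = 3.

3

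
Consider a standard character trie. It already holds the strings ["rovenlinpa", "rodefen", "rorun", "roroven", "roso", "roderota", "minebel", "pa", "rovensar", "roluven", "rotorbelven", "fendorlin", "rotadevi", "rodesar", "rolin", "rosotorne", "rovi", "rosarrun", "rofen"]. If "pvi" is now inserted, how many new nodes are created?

2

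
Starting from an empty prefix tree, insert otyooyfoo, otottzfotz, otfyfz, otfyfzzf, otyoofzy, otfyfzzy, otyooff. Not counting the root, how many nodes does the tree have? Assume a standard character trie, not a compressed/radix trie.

Trace insertions, counting only characters that open a new branch:
  "otyooyfoo" → 9 new (o, t, y, o, o, y, f, o, o)
  "otottzfotz" → prefix "ot" already present; 8 new (o, t, t, z, f, o, t, z)
  "otfyfz" → prefix "ot" already present; 4 new (f, y, f, z)
  "otfyfzzf" → prefix "otfyfz" already present; 2 new (z, f)
  "otyoofzy" → prefix "otyoo" already present; 3 new (f, z, y)
  "otfyfzzy" → prefix "otfyfzz" already present; 1 new (y)
  "otyooff" → prefix "otyoof" already present; 1 new (f)
Total nodes = 9 + 8 + 4 + 2 + 3 + 1 + 1 = 28

28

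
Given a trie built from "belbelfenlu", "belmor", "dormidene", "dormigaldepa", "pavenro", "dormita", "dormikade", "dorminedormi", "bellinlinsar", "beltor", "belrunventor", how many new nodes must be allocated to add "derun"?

Walking "derun" from the root, the first 1 characters ("d") follow existing edges; "e" is the first miss.
So 5 − 1 = 4 new nodes.

4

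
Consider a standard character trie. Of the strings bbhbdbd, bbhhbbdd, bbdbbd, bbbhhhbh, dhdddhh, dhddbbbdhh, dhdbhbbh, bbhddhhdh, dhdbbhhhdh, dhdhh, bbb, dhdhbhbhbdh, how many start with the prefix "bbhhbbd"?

Filter for entries beginning with "bbhhbbd":
Words under "bbhhbbd": bbhhbbdd
Count: 1

1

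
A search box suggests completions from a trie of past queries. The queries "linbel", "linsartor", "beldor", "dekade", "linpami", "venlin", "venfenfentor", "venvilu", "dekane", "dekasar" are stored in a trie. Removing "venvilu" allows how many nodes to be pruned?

4

A node on "venvilu"'s path can go only if nothing else ends at it or branches off below it.
The suffix "vilu" (4 nodes) is used only by "venvilu"; the node for "ven" still has the child "l", so pruning stops there.
Nodes removed: 4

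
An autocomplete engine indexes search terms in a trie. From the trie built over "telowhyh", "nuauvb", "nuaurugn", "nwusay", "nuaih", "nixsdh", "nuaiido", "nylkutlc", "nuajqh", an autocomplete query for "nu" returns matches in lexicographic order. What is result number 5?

DFS of the "nu" subtree visits, in order: "nuaih", "nuaiido", "nuajqh", "nuaurugn", "nuauvb"
The 5th is nuauvb.

nuauvb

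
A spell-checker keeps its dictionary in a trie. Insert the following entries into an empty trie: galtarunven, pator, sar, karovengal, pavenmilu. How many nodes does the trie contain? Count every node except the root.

Trace insertions, counting only characters that open a new branch:
  "galtarunven" → 11 new (g, a, l, t, a, r, u, n, v, e, n)
  "pator" → 5 new (p, a, t, o, r)
  "sar" → 3 new (s, a, r)
  "karovengal" → 10 new (k, a, r, o, v, e, n, g, a, l)
  "pavenmilu" → prefix "pa" already present; 7 new (v, e, n, m, i, l, u)
Total nodes = 11 + 5 + 3 + 10 + 7 = 36

36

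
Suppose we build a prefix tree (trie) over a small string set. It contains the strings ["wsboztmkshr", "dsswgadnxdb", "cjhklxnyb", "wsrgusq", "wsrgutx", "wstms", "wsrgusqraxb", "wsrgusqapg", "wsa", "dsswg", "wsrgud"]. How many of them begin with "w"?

8

Traverse to the node for "w", then collect every word in that subtree.
Words under "w": wsa, wsboztmkshr, wsrgud, wsrgusq, wsrgusqapg, wsrgusqraxb, wsrgutx, wstms
Count: 8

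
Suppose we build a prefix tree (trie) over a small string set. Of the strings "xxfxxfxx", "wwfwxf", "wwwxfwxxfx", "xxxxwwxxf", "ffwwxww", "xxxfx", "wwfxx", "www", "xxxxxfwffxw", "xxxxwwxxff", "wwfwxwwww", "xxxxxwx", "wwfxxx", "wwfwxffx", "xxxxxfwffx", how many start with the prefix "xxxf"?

1

Filter for entries beginning with "xxxf":
Matches: "xxxfx"
Count: 1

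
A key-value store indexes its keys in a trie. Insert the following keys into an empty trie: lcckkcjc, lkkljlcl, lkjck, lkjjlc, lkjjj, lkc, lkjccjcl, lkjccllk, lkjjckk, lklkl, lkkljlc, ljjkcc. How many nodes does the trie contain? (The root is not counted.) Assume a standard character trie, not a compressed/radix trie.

41

Insert word by word; a character creates a node only if that edge doesn't already exist:
  "lcckkcjc" → 8 new (l, c, c, k, k, c, j, c)
  "lkkljlcl" → prefix "l" already present; 7 new (k, k, l, j, l, c, l)
  "lkjck" → prefix "lk" already present; 3 new (j, c, k)
  "lkjjlc" → prefix "lkj" already present; 3 new (j, l, c)
  "lkjjj" → prefix "lkjj" already present; 1 new (j)
  "lkc" → prefix "lk" already present; 1 new (c)
  "lkjccjcl" → prefix "lkjc" already present; 4 new (c, j, c, l)
  "lkjccllk" → prefix "lkjcc" already present; 3 new (l, l, k)
  "lkjjckk" → prefix "lkjj" already present; 3 new (c, k, k)
  "lklkl" → prefix "lk" already present; 3 new (l, k, l)
  "lkkljlc" → prefix "lkkljlc" already present; 0 new (none)
  "ljjkcc" → prefix "l" already present; 5 new (j, j, k, c, c)
Total nodes = 8 + 7 + 3 + 3 + 1 + 1 + 4 + 3 + 3 + 3 + 0 + 5 = 41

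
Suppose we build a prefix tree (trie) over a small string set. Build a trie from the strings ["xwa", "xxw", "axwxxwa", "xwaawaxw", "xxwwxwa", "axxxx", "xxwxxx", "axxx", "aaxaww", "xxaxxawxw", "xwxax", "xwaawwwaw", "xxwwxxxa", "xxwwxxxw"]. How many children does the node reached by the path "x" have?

The children of the "x" node are the distinct next characters among strings starting with "x".
Distinct next characters after "x": w, x.
That node has 2 child edges.

2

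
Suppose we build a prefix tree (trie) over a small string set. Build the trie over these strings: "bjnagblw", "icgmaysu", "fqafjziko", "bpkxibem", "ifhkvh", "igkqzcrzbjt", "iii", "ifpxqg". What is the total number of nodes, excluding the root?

53

Insert word by word; a character creates a node only if that edge doesn't already exist:
  "bjnagblw" → 8 new (b, j, n, a, g, b, l, w)
  "icgmaysu" → 8 new (i, c, g, m, a, y, s, u)
  "fqafjziko" → 9 new (f, q, a, f, j, z, i, k, o)
  "bpkxibem" → prefix "b" already present; 7 new (p, k, x, i, b, e, m)
  "ifhkvh" → prefix "i" already present; 5 new (f, h, k, v, h)
  "igkqzcrzbjt" → prefix "i" already present; 10 new (g, k, q, z, c, r, z, b, j, t)
  "iii" → prefix "i" already present; 2 new (i, i)
  "ifpxqg" → prefix "if" already present; 4 new (p, x, q, g)
Total nodes = 8 + 8 + 9 + 7 + 5 + 10 + 2 + 4 = 53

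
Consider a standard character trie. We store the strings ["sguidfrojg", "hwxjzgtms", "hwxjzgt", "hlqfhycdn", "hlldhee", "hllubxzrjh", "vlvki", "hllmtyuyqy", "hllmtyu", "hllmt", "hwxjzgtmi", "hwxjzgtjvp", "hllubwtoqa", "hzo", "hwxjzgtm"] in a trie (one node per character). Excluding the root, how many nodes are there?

Trace insertions, counting only characters that open a new branch:
  "sguidfrojg" → 10 new (s, g, u, i, d, f, r, o, j, g)
  "hwxjzgtms" → 9 new (h, w, x, j, z, g, t, m, s)
  "hwxjzgt" → prefix "hwxjzgt" already present; 0 new (none)
  "hlqfhycdn" → prefix "h" already present; 8 new (l, q, f, h, y, c, d, n)
  "hlldhee" → prefix "hl" already present; 5 new (l, d, h, e, e)
  "hllubxzrjh" → prefix "hll" already present; 7 new (u, b, x, z, r, j, h)
  "vlvki" → 5 new (v, l, v, k, i)
  "hllmtyuyqy" → prefix "hll" already present; 7 new (m, t, y, u, y, q, y)
  "hllmtyu" → prefix "hllmtyu" already present; 0 new (none)
  "hllmt" → prefix "hllmt" already present; 0 new (none)
  "hwxjzgtmi" → prefix "hwxjzgtm" already present; 1 new (i)
  "hwxjzgtjvp" → prefix "hwxjzgt" already present; 3 new (j, v, p)
  "hllubwtoqa" → prefix "hllub" already present; 5 new (w, t, o, q, a)
  "hzo" → prefix "h" already present; 2 new (z, o)
  "hwxjzgtm" → prefix "hwxjzgtm" already present; 0 new (none)
Total nodes = 10 + 9 + 0 + 8 + 5 + 7 + 5 + 7 + 0 + 0 + 1 + 3 + 5 + 2 + 0 = 62

62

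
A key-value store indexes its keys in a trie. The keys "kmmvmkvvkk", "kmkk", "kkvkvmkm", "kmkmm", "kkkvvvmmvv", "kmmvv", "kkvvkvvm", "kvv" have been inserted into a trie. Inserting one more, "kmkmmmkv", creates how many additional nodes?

3

The longest prefix of "kmkmmmkv" already in the trie is "kmkmm" (length 5).
So 8 − 5 = 3 new nodes.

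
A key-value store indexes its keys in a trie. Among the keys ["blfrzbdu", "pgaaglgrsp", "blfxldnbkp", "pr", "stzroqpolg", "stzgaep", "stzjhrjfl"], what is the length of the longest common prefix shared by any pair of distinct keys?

3

Equivalently: take the maximum, over all pairs, of their longest common prefix length.
"blfrzbdu" and "blfxldnbkp" agree on "blf" (3 characters) before diverging; nothing deeper is shared.
Longest shared-prefix length: 3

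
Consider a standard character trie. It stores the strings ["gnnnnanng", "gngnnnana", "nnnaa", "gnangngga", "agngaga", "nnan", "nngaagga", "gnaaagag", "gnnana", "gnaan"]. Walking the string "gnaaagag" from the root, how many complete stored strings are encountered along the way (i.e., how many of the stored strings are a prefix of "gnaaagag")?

Traverse "gnaaagag" character by character; count nodes along the way that are marked as word ends.
Prefixes of the query that are stored words: "gnaaagag"
Count: 1

1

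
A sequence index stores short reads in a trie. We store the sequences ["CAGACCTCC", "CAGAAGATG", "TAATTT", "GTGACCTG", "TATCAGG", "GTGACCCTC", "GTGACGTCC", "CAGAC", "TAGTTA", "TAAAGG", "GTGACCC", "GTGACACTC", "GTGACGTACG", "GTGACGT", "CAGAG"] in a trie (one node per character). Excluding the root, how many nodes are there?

For each word, the new-node count is its length minus the longest prefix already in the trie:
  "CAGACCTCC" → 9 new (C, A, G, A, C, C, T, C, C)
  "CAGAAGATG" → prefix "CAGA" already present; 5 new (A, G, A, T, G)
  "TAATTT" → 6 new (T, A, A, T, T, T)
  "GTGACCTG" → 8 new (G, T, G, A, C, C, T, G)
  "TATCAGG" → prefix "TA" already present; 5 new (T, C, A, G, G)
  "GTGACCCTC" → prefix "GTGACC" already present; 3 new (C, T, C)
  "GTGACGTCC" → prefix "GTGAC" already present; 4 new (G, T, C, C)
  "CAGAC" → prefix "CAGAC" already present; 0 new (none)
  "TAGTTA" → prefix "TA" already present; 4 new (G, T, T, A)
  "TAAAGG" → prefix "TAA" already present; 3 new (A, G, G)
  "GTGACCC" → prefix "GTGACCC" already present; 0 new (none)
  "GTGACACTC" → prefix "GTGAC" already present; 4 new (A, C, T, C)
  "GTGACGTACG" → prefix "GTGACGT" already present; 3 new (A, C, G)
  "GTGACGT" → prefix "GTGACGT" already present; 0 new (none)
  "CAGAG" → prefix "CAGA" already present; 1 new (G)
Total nodes = 9 + 5 + 6 + 8 + 5 + 3 + 4 + 0 + 4 + 3 + 0 + 4 + 3 + 0 + 1 = 55

55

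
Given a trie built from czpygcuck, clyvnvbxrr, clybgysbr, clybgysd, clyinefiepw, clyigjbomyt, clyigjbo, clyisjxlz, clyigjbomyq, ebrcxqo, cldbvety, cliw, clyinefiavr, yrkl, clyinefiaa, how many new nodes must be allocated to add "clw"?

1

"cl" is already a path in the trie; the remaining "w" must be added.
So 3 − 2 = 1 new nodes.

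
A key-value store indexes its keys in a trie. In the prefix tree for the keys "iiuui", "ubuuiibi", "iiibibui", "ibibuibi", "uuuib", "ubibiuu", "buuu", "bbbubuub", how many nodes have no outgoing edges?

Leaves are exactly the stored words that no other stored word extends.
Those words: "bbbubuub", "buuu", "ibibuibi", "iiibibui", "iiuui", "ubibiuu", "ubuuiibi", "uuuib"
Leaf count: 8

8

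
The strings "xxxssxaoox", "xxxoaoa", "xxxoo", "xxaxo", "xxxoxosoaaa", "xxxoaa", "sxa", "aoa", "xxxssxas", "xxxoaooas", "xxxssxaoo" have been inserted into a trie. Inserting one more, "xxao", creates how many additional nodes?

Walking "xxao" from the root, the first 3 characters ("xxa") follow existing edges; "o" is the first miss.
So 4 − 3 = 1 new nodes.

1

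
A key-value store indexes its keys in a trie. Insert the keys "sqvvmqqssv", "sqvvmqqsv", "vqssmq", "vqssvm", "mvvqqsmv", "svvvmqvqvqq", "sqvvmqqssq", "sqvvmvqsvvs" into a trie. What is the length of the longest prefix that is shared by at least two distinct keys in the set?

9

Equivalently: take the maximum, over all pairs, of their longest common prefix length.
"sqvvmqqssq" and "sqvvmqqssv" agree on "sqvvmqqss" (9 characters) before diverging; nothing deeper is shared.
Longest shared-prefix length: 9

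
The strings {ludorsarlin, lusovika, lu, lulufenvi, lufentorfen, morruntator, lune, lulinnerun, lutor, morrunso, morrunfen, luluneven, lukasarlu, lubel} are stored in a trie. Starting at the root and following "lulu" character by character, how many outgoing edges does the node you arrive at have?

Follow the path "lulu" to its node, then look at its outgoing edges.
Characters that immediately follow "lulu" among the stored strings: {f, n}.
That node has 2 child edges.

2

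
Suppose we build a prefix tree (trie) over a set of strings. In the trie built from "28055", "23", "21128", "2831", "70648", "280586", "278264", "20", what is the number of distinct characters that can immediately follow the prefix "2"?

5

Walk "2" from the root, arriving at one node.
Distinct next characters after "2": 0, 1, 3, 7, 8.
That node has 5 child edges.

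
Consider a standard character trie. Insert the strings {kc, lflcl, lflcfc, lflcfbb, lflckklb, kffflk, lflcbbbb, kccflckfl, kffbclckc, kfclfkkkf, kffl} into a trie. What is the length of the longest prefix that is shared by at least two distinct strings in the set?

The deepest shared node is where two words last agree before diverging.
"lflcfbb" and "lflcfc" agree on "lflcf" (5 characters) before diverging; nothing deeper is shared.
Longest shared-prefix length: 5

5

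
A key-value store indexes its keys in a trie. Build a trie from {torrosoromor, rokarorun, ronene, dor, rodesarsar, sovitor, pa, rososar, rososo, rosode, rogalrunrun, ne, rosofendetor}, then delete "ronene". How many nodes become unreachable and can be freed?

A node on "ronene"'s path can go only if nothing else ends at it or branches off below it.
The suffix "nene" (4 nodes) is used only by "ronene"; the node for "ro" still has the child "k", so pruning stops there.
Nodes removed: 4

4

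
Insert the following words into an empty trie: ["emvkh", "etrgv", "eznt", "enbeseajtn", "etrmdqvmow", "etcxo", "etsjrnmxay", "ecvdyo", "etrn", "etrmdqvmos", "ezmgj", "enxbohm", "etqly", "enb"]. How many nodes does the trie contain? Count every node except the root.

For each word, the new-node count is its length minus the longest prefix already in the trie:
  "emvkh" → 5 new (e, m, v, k, h)
  "etrgv" → prefix "e" already present; 4 new (t, r, g, v)
  "eznt" → prefix "e" already present; 3 new (z, n, t)
  "enbeseajtn" → prefix "e" already present; 9 new (n, b, e, s, e, a, j, t, n)
  "etrmdqvmow" → prefix "etr" already present; 7 new (m, d, q, v, m, o, w)
  "etcxo" → prefix "et" already present; 3 new (c, x, o)
  "etsjrnmxay" → prefix "et" already present; 8 new (s, j, r, n, m, x, a, y)
  "ecvdyo" → prefix "e" already present; 5 new (c, v, d, y, o)
  "etrn" → prefix "etr" already present; 1 new (n)
  "etrmdqvmos" → prefix "etrmdqvmo" already present; 1 new (s)
  "ezmgj" → prefix "ez" already present; 3 new (m, g, j)
  "enxbohm" → prefix "en" already present; 5 new (x, b, o, h, m)
  "etqly" → prefix "et" already present; 3 new (q, l, y)
  "enb" → prefix "enb" already present; 0 new (none)
Total nodes = 5 + 4 + 3 + 9 + 7 + 3 + 8 + 5 + 1 + 1 + 3 + 5 + 3 + 0 = 57

57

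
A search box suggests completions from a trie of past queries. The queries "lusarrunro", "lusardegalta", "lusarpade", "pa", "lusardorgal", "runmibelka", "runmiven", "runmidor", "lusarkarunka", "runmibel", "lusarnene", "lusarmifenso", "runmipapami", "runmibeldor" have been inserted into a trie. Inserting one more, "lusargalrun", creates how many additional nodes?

Walking "lusargalrun" from the root, the first 5 characters ("lusar") follow existing edges; "g" is the first miss.
So 11 − 5 = 6 new nodes.

6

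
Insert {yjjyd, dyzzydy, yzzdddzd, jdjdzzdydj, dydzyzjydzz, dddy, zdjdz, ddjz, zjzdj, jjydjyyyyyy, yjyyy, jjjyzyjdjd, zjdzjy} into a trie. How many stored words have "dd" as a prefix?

Filter for entries beginning with "dd":
Matches: "dddy", "ddjz"
Count: 2

2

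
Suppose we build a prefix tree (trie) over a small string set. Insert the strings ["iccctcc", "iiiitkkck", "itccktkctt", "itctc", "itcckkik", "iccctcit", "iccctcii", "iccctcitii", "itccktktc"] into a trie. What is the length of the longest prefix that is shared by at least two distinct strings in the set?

The deepest shared node is where two words last agree before diverging.
e.g. "iccctcit" and "iccctcitii" share the prefix "iccctcit" of length 8; no pair shares a longer one.
Longest shared-prefix length: 8

8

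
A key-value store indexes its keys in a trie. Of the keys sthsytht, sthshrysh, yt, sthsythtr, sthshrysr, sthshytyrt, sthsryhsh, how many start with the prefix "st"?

Filter for entries beginning with "st":
Matches: "sthshrysh", "sthshrysr", "sthshytyrt", "sthsryhsh", "sthsytht", "sthsythtr"
Count: 6

6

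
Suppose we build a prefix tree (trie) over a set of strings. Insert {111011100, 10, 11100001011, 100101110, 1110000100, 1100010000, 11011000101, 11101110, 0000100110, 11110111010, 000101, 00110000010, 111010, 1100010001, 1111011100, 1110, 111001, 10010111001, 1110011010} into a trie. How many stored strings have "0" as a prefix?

Filter for entries beginning with "0":
Matches: "0000100110", "000101", "00110000010"
Count: 3

3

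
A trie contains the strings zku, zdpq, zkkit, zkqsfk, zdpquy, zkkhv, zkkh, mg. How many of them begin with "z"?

7

Walk to "z"; the words in its subtree are exactly those with that prefix.
Matches: "zdpq", "zdpquy", "zkkh", "zkkhv", "zkkit", "zkqsfk", "zku"
Count: 7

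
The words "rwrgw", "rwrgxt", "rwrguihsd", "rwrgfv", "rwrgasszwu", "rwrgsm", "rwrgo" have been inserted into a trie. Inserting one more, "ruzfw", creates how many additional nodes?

4

Walking "ruzfw" from the root, the first 1 characters ("r") follow existing edges; "u" is the first miss.
New nodes needed: |"ruzfw"| − 1 = 5 − 1 = 4.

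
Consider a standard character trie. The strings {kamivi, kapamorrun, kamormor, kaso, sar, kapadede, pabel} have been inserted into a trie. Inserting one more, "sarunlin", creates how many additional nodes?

5

Walking "sarunlin" from the root, the first 3 characters ("sar") follow existing edges; "u" is the first miss.
So 8 − 3 = 5 new nodes.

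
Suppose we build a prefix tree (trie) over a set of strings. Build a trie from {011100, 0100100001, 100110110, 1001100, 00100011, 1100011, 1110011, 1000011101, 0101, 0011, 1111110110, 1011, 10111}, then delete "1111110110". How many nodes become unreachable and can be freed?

After clearing the end-marker at "1111110110", prune upward until reaching a node still needed by another word.
The suffix "1110110" (7 nodes) is used only by "1111110110"; the node for "111" still has the child "0", so pruning stops there.
Nodes removed: 7

7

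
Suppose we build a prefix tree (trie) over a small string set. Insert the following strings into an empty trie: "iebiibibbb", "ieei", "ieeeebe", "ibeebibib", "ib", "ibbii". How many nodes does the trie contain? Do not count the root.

For each word, the new-node count is its length minus the longest prefix already in the trie:
  "iebiibibbb" → 10 new (i, e, b, i, i, b, i, b, b, b)
  "ieei" → prefix "ie" already present; 2 new (e, i)
  "ieeeebe" → prefix "iee" already present; 4 new (e, e, b, e)
  "ibeebibib" → prefix "i" already present; 8 new (b, e, e, b, i, b, i, b)
  "ib" → prefix "ib" already present; 0 new (none)
  "ibbii" → prefix "ib" already present; 3 new (b, i, i)
Total nodes = 10 + 2 + 4 + 8 + 0 + 3 = 27

27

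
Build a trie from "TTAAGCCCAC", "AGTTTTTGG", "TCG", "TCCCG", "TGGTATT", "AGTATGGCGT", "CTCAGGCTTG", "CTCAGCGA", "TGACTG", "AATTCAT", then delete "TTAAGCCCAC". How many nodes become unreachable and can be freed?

A node on "TTAAGCCCAC"'s path can go only if nothing else ends at it or branches off below it.
The suffix "TAAGCCCAC" (9 nodes) is used only by "TTAAGCCCAC"; the node for "T" still has the child "C", so pruning stops there.
Nodes removed: 9

9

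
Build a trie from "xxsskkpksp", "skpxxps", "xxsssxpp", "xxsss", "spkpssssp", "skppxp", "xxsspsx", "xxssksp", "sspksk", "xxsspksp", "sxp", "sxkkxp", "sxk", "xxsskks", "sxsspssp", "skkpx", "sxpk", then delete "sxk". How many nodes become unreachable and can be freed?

0

Walk "sxk" from the leaf back toward the root, removing each node that no remaining word uses.
Every node on "sxk" is still needed (e.g. by "sxkkxp"), so nothing is freed.
Nodes removed: 0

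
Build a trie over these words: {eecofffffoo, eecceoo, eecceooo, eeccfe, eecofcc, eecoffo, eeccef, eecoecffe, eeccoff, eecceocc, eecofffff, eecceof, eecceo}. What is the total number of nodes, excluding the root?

Trie structure (* marks end of a word):
(root)
└─ e
   └─ e
      └─ c
         ├─ c
         │  ├─ e
         │  │  ├─ f *
         │  │  └─ o *
         │  │     ├─ c
         │  │     │  └─ c *
         │  │     ├─ f *
         │  │     └─ o *
         │  │        └─ o *
         │  ├─ f
         │  │  └─ e *
         │  └─ o
         │     └─ f
         │        └─ f *
         └─ o
            ├─ e
            │  └─ c
            │     └─ f
            │        └─ f
            │           └─ e *
            └─ f
               ├─ c
               │  └─ c *
               └─ f
                  ├─ f
                  │  └─ f
                  │     └─ f *
                  │        └─ o
                  │           └─ o *
                  └─ o *
Counting every labelled node above: 33.

33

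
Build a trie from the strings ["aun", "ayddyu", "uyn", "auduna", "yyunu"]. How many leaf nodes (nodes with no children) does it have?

5

A leaf is a node with no children — equivalently, the end of a word that is not a proper prefix of any other stored word.
Those words: "auduna", "aun", "ayddyu", "uyn", "yyunu"
Leaf count: 5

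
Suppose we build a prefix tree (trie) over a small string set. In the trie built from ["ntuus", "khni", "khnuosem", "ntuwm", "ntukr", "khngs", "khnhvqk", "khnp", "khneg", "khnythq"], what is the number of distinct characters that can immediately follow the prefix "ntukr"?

0

Follow the path "ntukr" to its node, then look at its outgoing edges.
No stored string extends past "ntukr".
That node has 0 child edges.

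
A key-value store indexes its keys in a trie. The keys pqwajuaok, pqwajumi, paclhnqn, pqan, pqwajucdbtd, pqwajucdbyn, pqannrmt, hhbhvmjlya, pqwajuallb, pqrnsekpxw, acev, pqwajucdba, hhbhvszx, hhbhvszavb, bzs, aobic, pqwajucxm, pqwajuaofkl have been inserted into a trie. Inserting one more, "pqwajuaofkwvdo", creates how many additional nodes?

"pqwajuaofk" is already a path in the trie; the remaining "wvdo" must be added.
So 14 − 10 = 4 new nodes.

4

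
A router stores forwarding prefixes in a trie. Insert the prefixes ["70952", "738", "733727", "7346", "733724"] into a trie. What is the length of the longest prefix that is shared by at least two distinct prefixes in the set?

5

Equivalently: take the maximum, over all pairs, of their longest common prefix length.
e.g. "733724" and "733727" share the prefix "73372" of length 5; no pair shares a longer one.
Longest shared-prefix length: 5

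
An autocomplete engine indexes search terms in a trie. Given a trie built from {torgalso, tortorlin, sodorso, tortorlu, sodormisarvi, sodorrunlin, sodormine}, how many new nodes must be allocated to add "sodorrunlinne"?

Walking "sodorrunlinne" from the root, the first 11 characters ("sodorrunlin") follow existing edges; "n" is the first miss.
So 13 − 11 = 2 new nodes.

2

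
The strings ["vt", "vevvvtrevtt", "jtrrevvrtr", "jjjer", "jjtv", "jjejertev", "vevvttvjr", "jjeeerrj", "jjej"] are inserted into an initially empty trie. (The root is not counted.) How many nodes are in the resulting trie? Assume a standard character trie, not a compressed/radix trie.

Insert word by word; a character creates a node only if that edge doesn't already exist:
  "vt" → 2 new (v, t)
  "vevvvtrevtt" → prefix "v" already present; 10 new (e, v, v, v, t, r, e, v, t, t)
  "jtrrevvrtr" → 10 new (j, t, r, r, e, v, v, r, t, r)
  "jjjer" → prefix "j" already present; 4 new (j, j, e, r)
  "jjtv" → prefix "jj" already present; 2 new (t, v)
  "jjejertev" → prefix "jj" already present; 7 new (e, j, e, r, t, e, v)
  "vevvttvjr" → prefix "vevv" already present; 5 new (t, t, v, j, r)
  "jjeeerrj" → prefix "jje" already present; 5 new (e, e, r, r, j)
  "jjej" → prefix "jjej" already present; 0 new (none)
Total nodes = 2 + 10 + 10 + 4 + 2 + 7 + 5 + 5 + 0 = 45

45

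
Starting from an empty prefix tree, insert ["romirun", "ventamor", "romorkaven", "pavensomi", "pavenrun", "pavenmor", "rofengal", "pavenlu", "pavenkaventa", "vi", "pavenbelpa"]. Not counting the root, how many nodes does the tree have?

58

Trace insertions, counting only characters that open a new branch:
  "romirun" → 7 new (r, o, m, i, r, u, n)
  "ventamor" → 8 new (v, e, n, t, a, m, o, r)
  "romorkaven" → prefix "rom" already present; 7 new (o, r, k, a, v, e, n)
  "pavensomi" → 9 new (p, a, v, e, n, s, o, m, i)
  "pavenrun" → prefix "paven" already present; 3 new (r, u, n)
  "pavenmor" → prefix "paven" already present; 3 new (m, o, r)
  "rofengal" → prefix "ro" already present; 6 new (f, e, n, g, a, l)
  "pavenlu" → prefix "paven" already present; 2 new (l, u)
  "pavenkaventa" → prefix "paven" already present; 7 new (k, a, v, e, n, t, a)
  "vi" → prefix "v" already present; 1 new (i)
  "pavenbelpa" → prefix "paven" already present; 5 new (b, e, l, p, a)
Total nodes = 7 + 8 + 7 + 9 + 3 + 3 + 6 + 2 + 7 + 1 + 5 = 58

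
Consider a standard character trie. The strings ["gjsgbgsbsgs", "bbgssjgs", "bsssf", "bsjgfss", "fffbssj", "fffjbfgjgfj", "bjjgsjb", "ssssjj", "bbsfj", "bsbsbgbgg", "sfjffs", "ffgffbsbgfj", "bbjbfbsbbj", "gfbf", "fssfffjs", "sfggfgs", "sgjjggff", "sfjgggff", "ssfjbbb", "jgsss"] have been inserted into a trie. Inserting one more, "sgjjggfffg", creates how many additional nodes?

The longest prefix of "sgjjggfffg" already in the trie is "sgjjggff" (length 8).
New nodes needed: |"sgjjggfffg"| − 8 = 10 − 8 = 2.

2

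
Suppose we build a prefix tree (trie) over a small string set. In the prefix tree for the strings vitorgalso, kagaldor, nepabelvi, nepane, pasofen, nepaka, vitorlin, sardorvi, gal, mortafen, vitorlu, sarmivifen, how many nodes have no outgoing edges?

12

Leaves are exactly the stored words that no other stored word extends.
Those words: "gal", "kagaldor", "mortafen", "nepabelvi", "nepaka", "nepane", "pasofen", "sardorvi", "sarmivifen", "vitorgalso", "vitorlin", "vitorlu"
Leaf count: 12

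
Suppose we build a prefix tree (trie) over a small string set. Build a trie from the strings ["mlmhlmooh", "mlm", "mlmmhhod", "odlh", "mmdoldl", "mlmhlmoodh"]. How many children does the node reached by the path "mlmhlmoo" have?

Follow the path "mlmhlmoo" to its node, then look at its outgoing edges.
Distinct next characters after "mlmhlmoo": d, h.
That node has 2 child edges.

2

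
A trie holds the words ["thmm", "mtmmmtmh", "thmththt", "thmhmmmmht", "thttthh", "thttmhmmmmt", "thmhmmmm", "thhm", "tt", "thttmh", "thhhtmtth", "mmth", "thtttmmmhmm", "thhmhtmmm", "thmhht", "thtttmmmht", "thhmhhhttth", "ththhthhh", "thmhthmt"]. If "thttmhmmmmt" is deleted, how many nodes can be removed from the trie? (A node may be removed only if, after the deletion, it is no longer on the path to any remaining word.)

5

Walk "thttmhmmmmt" from the leaf back toward the root, removing each node that no remaining word uses.
The suffix "mmmmt" (5 nodes) is used only by "thttmhmmmmt"; "thttmh" is itself a stored word, so pruning stops there.
Nodes removed: 5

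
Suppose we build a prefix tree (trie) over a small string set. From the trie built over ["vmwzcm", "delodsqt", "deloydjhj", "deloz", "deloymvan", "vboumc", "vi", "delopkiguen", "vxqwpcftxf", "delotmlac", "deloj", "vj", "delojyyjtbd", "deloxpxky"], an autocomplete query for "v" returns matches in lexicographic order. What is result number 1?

Filter for "v…" and sort: "vboumc", "vi", "vj", "vmwzcm", "vxqwpcftxf"
The 1st is vboumc.

vboumc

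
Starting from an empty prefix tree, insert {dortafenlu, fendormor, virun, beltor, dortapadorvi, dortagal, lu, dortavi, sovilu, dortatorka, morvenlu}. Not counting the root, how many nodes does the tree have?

63

Count nodes per top-level branch (shared prefixes stored once):
  'b'-branch (beltor): 6 nodes
  'd'-branch (dortafenlu, dortagal, dortapadorvi, dortatorka, dortavi): 27 nodes
  'f'-branch (fendormor): 9 nodes
  'l'-branch (lu): 2 nodes
  'm'-branch (morvenlu): 8 nodes
  's'-branch (sovilu): 6 nodes
  'v'-branch (virun): 5 nodes
Sum: 63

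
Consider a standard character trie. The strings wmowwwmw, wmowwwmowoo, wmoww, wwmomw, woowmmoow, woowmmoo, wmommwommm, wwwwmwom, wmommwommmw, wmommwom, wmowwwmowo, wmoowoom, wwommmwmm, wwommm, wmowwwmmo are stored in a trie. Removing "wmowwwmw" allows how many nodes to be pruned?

1

Walk "wmowwwmw" from the leaf back toward the root, removing each node that no remaining word uses.
The suffix "w" (1 node) is used only by "wmowwwmw"; the node for "wmowwwm" still has the child "o", so pruning stops there.
Nodes removed: 1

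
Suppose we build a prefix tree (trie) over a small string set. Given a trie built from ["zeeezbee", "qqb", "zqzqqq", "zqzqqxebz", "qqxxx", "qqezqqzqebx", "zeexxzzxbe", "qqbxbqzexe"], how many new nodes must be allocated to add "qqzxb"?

3

The longest prefix of "qqzxb" already in the trie is "qq" (length 2).
Each of the 3 remaining characters creates one node.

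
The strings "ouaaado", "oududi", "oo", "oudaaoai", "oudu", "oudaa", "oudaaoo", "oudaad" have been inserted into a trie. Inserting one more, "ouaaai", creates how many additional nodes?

1

The longest prefix of "ouaaai" already in the trie is "ouaaa" (length 5).
New nodes needed: |"ouaaai"| − 5 = 6 − 5 = 1.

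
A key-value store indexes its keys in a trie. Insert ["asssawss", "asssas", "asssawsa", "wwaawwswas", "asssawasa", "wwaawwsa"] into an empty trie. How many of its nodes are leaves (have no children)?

6

A leaf is a node with no children — equivalently, the end of a word that is not a proper prefix of any other stored word.
Those words: "asssas", "asssawasa", "asssawsa", "asssawss", "wwaawwsa", "wwaawwswas"
Leaf count: 6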